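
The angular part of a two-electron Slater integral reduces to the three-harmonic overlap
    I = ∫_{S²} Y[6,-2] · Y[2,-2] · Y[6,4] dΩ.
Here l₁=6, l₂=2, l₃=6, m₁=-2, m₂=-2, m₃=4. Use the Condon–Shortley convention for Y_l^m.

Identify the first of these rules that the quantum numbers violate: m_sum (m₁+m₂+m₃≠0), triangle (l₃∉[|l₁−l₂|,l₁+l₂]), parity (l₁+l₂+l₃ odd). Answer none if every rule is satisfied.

azimuthal sum: -2 − 2 + 4 = 0  ✓
4 ≤ 6 ≤ 8 (triangle on l)  ✓
L = 6 + 2 + 6 = 14 (even)  ✓

none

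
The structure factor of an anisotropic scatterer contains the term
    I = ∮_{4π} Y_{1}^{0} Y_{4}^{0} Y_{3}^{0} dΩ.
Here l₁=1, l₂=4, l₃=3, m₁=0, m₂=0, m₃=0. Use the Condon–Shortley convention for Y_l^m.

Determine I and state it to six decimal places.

Checks pass: Σm=0; 8 even; l₃=3∈[3,5].
(2·1+1)(2·4+1)(2·3+1) = 189
Δ: 2! 0! 6! / 9! → 1/252
sum: t=1:−1/36 = -1/36
3j²(1 4 3; 0 0 0) = Δ·Π!·Σ² = 4/63  (sign +1)
(m-triple is (0,0,0) — same symbol as above.)
combine: 4πI² = 189·4/63·4/63 = 16/21
take √, sign +1: I = 0.24623252

0.246233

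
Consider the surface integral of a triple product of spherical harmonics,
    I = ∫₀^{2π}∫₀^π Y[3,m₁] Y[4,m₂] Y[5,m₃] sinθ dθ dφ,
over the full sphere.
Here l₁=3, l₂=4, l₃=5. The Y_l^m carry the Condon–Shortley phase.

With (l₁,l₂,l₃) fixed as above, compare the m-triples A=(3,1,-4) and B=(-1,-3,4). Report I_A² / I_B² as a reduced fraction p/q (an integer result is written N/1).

Same 3,4,5: normalisation and zero-m 3j drop out of the ratio.
A: Δ: 2! 4! 6! / 13! → 1/180180; sum: t=0:+1/5760 = 1/5760; 3j²(3 4 5; 3 1 -4) = Δ·Π!·Σ² = 9/286  (sign -1)
B: Δ: 2! 4! 6! / 13! → 1/180180; sum: t=0:+1/5760 t=1:−1/4320 = -1/17280; 3j²(3 4 5; -1 -3 4) = Δ·Π!·Σ² = 7/4290  (sign +1)
I_A²/I_B² = (9/286)/(7/4290) = 135/7

135/7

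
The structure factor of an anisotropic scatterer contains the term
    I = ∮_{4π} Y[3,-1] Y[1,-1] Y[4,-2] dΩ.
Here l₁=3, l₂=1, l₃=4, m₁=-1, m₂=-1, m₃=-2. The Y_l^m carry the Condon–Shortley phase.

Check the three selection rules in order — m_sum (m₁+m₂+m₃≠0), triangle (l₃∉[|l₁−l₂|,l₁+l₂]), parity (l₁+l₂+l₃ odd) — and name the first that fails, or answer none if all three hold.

m_sum

azimuthal sum: -1 − 1 − 2 = -4  ✗
2 ≤ 4 ≤ 4 (triangle on l)
L = 3 + 1 + 4 = 8 (even)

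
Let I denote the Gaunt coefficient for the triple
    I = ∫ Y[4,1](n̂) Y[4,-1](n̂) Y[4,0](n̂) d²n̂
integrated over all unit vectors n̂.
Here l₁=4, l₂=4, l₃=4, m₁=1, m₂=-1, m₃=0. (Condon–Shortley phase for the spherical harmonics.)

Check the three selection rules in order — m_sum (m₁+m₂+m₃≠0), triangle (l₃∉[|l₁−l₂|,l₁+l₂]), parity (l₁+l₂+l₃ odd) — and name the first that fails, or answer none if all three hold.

none

azimuthal sum: 1 − 1 + 0 = 0  ✓
0 ≤ 4 ≤ 8 (triangle on l)  ✓
L = 4 + 4 + 4 = 12 (even)  ✓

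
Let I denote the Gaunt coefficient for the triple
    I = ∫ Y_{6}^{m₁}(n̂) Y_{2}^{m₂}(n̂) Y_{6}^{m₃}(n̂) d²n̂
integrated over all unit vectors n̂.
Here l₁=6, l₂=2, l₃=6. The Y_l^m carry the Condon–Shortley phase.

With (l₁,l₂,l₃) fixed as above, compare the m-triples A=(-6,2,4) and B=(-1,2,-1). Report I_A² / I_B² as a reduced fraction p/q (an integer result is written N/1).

22/147

Shared (l₁,l₂,l₃)=(6,2,6): N and (l;000)² cancel in I_A²/I_B².
A: Δ = 2!·10!·2!/15! = 1/90090; Racah Σ t=2..2: t=2:+1/14515200 = 1/14515200; ⇒ 3j(6 2 6; -6 2 4)² = 2/455, sgn +1
B: Δ = 2!·10!·2!/15! = 1/90090; Racah Σ t=2..2: t=2:+1/57600 = 1/57600; ⇒ 3j(6 2 6; -1 2 -1)² = 21/715, sgn -1
I_A²/I_B² = (2/455)/(21/715) = 22/147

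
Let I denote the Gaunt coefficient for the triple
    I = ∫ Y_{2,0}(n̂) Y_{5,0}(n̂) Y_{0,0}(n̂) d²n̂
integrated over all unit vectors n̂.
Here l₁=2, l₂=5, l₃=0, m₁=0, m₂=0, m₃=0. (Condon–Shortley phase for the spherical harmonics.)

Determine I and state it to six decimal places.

l₃=0 ∉ [3,7] — triangle fails ⇒ I = 0

0.000000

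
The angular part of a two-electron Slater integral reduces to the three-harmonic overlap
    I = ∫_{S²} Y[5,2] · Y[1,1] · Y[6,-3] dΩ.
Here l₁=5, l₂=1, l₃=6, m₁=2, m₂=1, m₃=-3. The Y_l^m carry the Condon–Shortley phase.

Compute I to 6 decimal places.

-0.245154

m-sum 0 ✓  L=12 even ✓  4≤6≤6 ✓
Π(2lᵢ+1) = 11×3×13 = 429
triangle coeff Δ(5,1,6) = 1/858
Σ_t [0,0]: t=0:+1/14400 = 1/14400
(3j)²=6/143 [(5 1 6; 0 0 0)], sign=+1
Σ_t [0,0]: t=0:+1/60480 = 1/60480
(3j)²=6/143 [(5 1 6; 2 1 -3)], sign=-1
⇒ 4πI² = 108/143
I = (-1)√(108/143/(4π)) = -0.24515397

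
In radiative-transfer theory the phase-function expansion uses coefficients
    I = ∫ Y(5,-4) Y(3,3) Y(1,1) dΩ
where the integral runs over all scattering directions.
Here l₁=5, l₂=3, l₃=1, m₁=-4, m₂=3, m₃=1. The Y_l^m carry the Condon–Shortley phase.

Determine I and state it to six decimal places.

triangle: need 2≤l₃≤8, have 1; I=0

0.000000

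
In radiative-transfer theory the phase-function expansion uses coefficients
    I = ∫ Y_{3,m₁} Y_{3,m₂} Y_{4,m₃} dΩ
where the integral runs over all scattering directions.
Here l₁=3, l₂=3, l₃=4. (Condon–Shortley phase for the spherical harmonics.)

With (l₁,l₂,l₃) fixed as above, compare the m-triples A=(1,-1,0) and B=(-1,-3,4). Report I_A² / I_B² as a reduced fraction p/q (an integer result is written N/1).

Shared (l₁,l₂,l₃)=(3,3,4): N and (l;000)² cancel in I_A²/I_B².
A: Δ = 2!·4!·4!/11! = 1/34650; Racah Σ t=0..2: t=0:+1/32 t=1:−1/36 t=2:+1/1152 = 5/1152; ⇒ 3j(3 3 4; 1 -1 0)² = 1/1386, sgn +1
B: Δ = 2!·4!·4!/11! = 1/34650; Racah Σ t=0..0: t=0:+1/1152 = 1/1152; ⇒ 3j(3 3 4; -1 -3 4)² = 1/33, sgn +1
I_A²/I_B² = (1/1386)/(1/33) = 1/42

1/42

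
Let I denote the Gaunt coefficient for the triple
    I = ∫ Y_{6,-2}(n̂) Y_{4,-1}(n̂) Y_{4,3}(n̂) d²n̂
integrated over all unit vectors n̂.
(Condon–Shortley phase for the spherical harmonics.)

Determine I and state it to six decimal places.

Rules hold: Σm=0, L=14 even, 2≤4≤10.
N = 13·9·9 = 1053
Δ = 6!·6!·2!/15! = 1/1261260
Racah Σ t=2..4: t=2:+1/4608 t=3:−1/1296 t=4:+1/4608 = -7/20736
⇒ 3j(6 4 4; 0 0 0)² = 20/1287, sgn -1
Racah Σ t=2..3: t=2:+1/34560 t=3:−1/8640 = -1/11520
⇒ 3j(6 4 4; -2 -1 3)² = 3/143, sgn +1
4πI² = N·(3j₀)²·(3jₘ)² = 540/1573
I = -1·√(0.343293/4π) = -0.16528277

-0.165283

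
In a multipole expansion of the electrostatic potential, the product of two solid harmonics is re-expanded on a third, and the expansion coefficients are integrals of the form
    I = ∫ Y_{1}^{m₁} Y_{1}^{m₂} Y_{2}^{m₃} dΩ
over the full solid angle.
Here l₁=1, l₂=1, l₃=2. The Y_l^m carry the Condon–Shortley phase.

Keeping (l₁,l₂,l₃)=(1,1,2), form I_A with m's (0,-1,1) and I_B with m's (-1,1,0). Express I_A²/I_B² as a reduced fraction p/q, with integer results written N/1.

Shared (l₁,l₂,l₃)=(1,1,2): N and (l;000)² cancel in I_A²/I_B².
A: Δ = 0!·2!·2!/5! = 1/30; Racah Σ t=0..0: t=0:+1/2 = 1/2; ⇒ 3j(1 1 2; 0 -1 1)² = 1/10, sgn -1
B: Δ = 0!·2!·2!/5! = 1/30; Racah Σ t=0..0: t=0:+1/4 = 1/4; ⇒ 3j(1 1 2; -1 1 0)² = 1/30, sgn +1
I_A²/I_B² = (1/10)/(1/30) = 3/1

3/1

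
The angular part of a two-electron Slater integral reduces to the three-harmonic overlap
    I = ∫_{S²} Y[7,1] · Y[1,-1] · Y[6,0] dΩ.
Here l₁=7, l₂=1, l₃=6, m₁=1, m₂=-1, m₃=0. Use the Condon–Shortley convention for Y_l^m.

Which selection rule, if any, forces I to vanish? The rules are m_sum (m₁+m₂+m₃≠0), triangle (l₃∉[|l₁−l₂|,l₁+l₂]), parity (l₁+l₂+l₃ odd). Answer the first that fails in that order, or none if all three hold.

m₁+m₂+m₃ = 1 − 1 + 0 = 0  ✓
triangle: |7−1|=6 ≤ l₃=6 ≤ 7+1=8  ✓
parity: l₁+l₂+l₃ = 14 is even  ✓

none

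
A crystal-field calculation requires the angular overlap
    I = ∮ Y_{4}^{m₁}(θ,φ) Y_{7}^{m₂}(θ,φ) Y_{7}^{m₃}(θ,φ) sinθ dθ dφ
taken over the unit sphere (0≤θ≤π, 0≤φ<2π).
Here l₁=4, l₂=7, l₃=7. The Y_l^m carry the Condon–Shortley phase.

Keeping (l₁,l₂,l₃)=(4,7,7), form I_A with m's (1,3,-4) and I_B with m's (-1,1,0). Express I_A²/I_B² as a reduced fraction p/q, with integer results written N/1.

Shared (l₁,l₂,l₃)=(4,7,7): N and (l;000)² cancel in I_A²/I_B².
A: Δ = 4!·4!·10!/19! = 1/58198140; Racah Σ t=0..3: t=0:+1/522547200 t=1:−1/8709120 t=2:+1/1935360 t=3:−1/4354560 = 13/74649600; ⇒ 3j(4 7 7; 1 3 -4)² = 91/11628, sgn -1
B: Δ = 4!·4!·10!/19! = 1/58198140; Racah Σ t=1..4: t=1:−1/4354560 t=2:+1/414720 t=3:−1/345600 t=4:+1/2488320 = -1/3225600; ⇒ 3j(4 7 7; -1 1 0)² = 81/92378, sgn +1
I_A²/I_B² = (91/11628)/(81/92378) = 13013/1458

13013/1458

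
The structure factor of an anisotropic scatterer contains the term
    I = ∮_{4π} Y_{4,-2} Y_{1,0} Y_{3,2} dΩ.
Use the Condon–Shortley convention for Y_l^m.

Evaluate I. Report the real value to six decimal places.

Checks pass: Σm=0; 8 even; l₃=3∈[3,5].
(2·4+1)(2·1+1)(2·3+1) = 189
Δ: 2! 6! 0! / 9! → 1/252
sum: t=1:−1/36 = -1/36
3j²(4 1 3; 0 0 0) = Δ·Π!·Σ² = 4/63  (sign +1)
sum: t=1:−1/120 = -1/120
3j²(4 1 3; -2 0 2) = Δ·Π!·Σ² = 1/21  (sign +1)
combine: 4πI² = 189·4/63·1/21 = 4/7
take √, sign +1: I = 0.21324362

0.213244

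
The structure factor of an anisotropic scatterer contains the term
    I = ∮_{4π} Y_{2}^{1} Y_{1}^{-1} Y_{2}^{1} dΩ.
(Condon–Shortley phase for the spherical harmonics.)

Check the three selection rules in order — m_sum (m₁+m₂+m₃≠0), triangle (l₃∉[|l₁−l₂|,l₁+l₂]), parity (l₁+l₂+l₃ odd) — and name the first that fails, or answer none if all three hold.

azimuthal sum: 1 − 1 + 1 = 1  ✗
1 ≤ 2 ≤ 3 (triangle on l)
L = 2 + 1 + 2 = 5 (odd)

m_sum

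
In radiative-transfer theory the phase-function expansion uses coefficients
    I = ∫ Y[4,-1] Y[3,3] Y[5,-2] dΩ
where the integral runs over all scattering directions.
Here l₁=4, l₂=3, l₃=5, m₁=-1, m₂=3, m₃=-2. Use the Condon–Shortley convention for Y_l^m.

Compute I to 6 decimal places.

Checks pass: Σm=0; 12 even; l₃=5∈[1,7].
(2·4+1)(2·3+1)(2·5+1) = 693
Δ: 2! 6! 4! / 13! → 1/180180
sum: t=0:+1/576 t=1:−1/144 t=2:+1/576 = -1/288
3j²(4 3 5; 0 0 0) = Δ·Π!·Σ² = 20/1001  (sign +1)
sum: t=2:+1/1728 = 1/1728
3j²(4 3 5; -1 3 -2) = Δ·Π!·Σ² = 25/858  (sign -1)
combine: 4πI² = 693·20/1001·25/858 = 750/1859
take √, sign -1: I = -0.17917854

-0.179179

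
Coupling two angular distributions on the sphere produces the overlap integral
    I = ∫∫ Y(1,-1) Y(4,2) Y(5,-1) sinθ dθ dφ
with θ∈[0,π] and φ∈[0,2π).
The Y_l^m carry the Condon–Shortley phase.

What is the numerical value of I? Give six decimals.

-0.120286

Checks pass: Σm=0; 10 even; l₃=5∈[3,5].
(2·1+1)(2·4+1)(2·5+1) = 297
Δ: 0! 2! 8! / 11! → 1/495
sum: t=0:+1/576 = 1/576
3j²(1 4 5; 0 0 0) = Δ·Π!·Σ² = 5/99  (sign -1)
sum: t=0:+1/2880 = 1/2880
3j²(1 4 5; -1 2 -1) = Δ·Π!·Σ² = 2/165  (sign +1)
combine: 4πI² = 297·5/99·2/165 = 2/11
take √, sign -1: I = -0.12028562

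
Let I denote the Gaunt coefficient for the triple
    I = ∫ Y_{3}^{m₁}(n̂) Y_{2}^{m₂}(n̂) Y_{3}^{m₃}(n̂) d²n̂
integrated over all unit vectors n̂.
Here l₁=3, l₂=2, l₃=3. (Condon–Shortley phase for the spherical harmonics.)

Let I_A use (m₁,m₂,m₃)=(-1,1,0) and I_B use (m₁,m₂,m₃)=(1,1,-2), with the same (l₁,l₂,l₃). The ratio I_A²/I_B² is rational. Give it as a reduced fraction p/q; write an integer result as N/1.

l's match ⇒ only the (l;m) 3-j factors differ between A and B.
A: triangle coeff Δ(3,2,3) = 1/3780; Σ_t [1,2]: t=1:−1/12 t=2:+1/8 = 1/24; (3j)²=1/210 [(3 2 3; -1 1 0)], sign=-1
B: triangle coeff Δ(3,2,3) = 1/3780; Σ_t [1,2]: t=1:−1/12 t=2:+1/48 = -1/16; (3j)²=1/28 [(3 2 3; 1 1 -2)], sign=+1
I_A²/I_B² = (1/210)/(1/28) = 2/15

2/15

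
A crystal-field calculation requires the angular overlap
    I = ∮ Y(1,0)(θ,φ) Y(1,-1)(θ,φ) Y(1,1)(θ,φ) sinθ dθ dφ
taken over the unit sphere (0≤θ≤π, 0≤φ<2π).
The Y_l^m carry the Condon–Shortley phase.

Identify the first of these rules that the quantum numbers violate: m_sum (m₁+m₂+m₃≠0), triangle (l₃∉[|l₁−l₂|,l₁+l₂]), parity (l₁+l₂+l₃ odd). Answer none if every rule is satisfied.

Σmᵢ = 0  ✓
l₃∈[|l₁−l₂|,l₁+l₂]=[0,2], have l₃=1  ✓
Σlᵢ = 3 ⇒ odd  ✗

parity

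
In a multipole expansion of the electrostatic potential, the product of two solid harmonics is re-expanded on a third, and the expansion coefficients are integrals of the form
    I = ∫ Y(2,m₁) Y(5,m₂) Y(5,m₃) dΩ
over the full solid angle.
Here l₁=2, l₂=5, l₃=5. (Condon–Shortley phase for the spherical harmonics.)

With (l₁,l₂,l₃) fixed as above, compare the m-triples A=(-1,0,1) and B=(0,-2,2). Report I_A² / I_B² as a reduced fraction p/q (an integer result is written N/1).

Shared (l₁,l₂,l₃)=(2,5,5): N and (l;000)² cancel in I_A²/I_B².
A: Δ = 2!·2!·8!/13! = 1/38610; Racah Σ t=1..2: t=1:−1/1152 t=2:+1/1440 = -1/5760; ⇒ 3j(2 5 5; -1 0 1)² = 1/858, sgn -1
B: Δ = 2!·2!·8!/13! = 1/38610; Racah Σ t=0..2: t=0:+1/2880 t=1:−1/1440 t=2:+1/20160 = -1/3360; ⇒ 3j(2 5 5; 0 -2 2)² = 6/715, sgn +1
I_A²/I_B² = (1/858)/(6/715) = 5/36

5/36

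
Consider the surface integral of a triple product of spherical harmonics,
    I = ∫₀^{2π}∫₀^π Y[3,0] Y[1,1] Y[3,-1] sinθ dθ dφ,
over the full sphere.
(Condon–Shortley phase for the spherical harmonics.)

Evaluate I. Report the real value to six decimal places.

0.000000

L=7 odd ⇒ parity kills the (l;000) factor ⇒ I = 0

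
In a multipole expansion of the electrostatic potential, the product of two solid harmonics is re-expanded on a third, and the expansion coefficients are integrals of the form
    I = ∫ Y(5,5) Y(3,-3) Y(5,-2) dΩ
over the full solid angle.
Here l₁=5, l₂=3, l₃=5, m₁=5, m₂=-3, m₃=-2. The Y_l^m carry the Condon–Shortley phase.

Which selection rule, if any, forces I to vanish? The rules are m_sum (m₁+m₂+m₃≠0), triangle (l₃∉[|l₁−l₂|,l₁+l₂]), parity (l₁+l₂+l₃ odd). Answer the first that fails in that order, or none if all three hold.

Σmᵢ = 0  ✓
l₃∈[|l₁−l₂|,l₁+l₂]=[2,8], have l₃=5  ✓
Σlᵢ = 13 ⇒ odd  ✗

parity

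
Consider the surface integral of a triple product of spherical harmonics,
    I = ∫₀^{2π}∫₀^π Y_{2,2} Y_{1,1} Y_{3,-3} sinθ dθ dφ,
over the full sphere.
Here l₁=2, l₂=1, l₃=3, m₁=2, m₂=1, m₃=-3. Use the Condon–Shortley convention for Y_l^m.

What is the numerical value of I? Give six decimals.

-0.319865

Checks pass: Σm=0; 6 even; l₃=3∈[1,3].
(2·2+1)(2·1+1)(2·3+1) = 105
Δ: 0! 4! 2! / 7! → 1/105
sum: t=0:+1/4 = 1/4
3j²(2 1 3; 0 0 0) = Δ·Π!·Σ² = 3/35  (sign -1)
sum: t=0:+1/48 = 1/48
3j²(2 1 3; 2 1 -3) = Δ·Π!·Σ² = 1/7  (sign +1)
combine: 4πI² = 105·3/35·1/7 = 9/7
take √, sign -1: I = -0.31986543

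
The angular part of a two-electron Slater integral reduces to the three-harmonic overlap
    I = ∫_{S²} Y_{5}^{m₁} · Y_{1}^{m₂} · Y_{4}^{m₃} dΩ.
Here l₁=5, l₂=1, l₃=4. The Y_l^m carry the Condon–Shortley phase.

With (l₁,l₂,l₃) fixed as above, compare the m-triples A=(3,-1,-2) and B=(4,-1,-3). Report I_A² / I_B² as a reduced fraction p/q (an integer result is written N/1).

7/9

l's match ⇒ only the (l;m) 3-j factors differ between A and B.
A: triangle coeff Δ(5,1,4) = 1/495; Σ_t [0,0]: t=0:+1/2880 = 1/2880; (3j)²=28/495 [(5 1 4; 3 -1 -2)], sign=+1
B: triangle coeff Δ(5,1,4) = 1/495; Σ_t [0,0]: t=0:+1/10080 = 1/10080; (3j)²=4/55 [(5 1 4; 4 -1 -3)], sign=-1
I_A²/I_B² = (28/495)/(4/55) = 7/9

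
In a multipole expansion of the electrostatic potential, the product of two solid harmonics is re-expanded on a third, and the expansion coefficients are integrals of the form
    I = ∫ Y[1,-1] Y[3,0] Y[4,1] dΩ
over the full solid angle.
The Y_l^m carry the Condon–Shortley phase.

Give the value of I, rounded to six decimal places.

m-sum 0 ✓  L=8 even ✓  2≤4≤4 ✓
Π(2lᵢ+1) = 3×7×9 = 189
triangle coeff Δ(1,3,4) = 1/252
Σ_t [0,0]: t=0:+1/36 = 1/36
(3j)²=4/63 [(1 3 4; 0 0 0)], sign=+1
Σ_t [0,0]: t=0:+1/72 = 1/72
(3j)²=5/126 [(1 3 4; -1 0 1)], sign=-1
⇒ 4πI² = 10/21
I = (-1)√(10/21/(4π)) = -0.19466390

-0.194664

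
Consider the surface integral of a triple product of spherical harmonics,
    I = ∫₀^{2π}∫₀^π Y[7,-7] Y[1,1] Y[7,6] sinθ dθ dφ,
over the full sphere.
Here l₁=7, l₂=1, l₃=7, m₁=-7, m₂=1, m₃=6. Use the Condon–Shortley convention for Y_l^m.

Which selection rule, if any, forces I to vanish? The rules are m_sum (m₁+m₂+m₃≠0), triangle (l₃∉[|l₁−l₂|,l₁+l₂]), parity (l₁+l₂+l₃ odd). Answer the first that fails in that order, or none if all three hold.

azimuthal sum: -7 + 1 + 6 = 0  ✓
6 ≤ 7 ≤ 8 (triangle on l)  ✓
L = 7 + 1 + 7 = 15 (odd)  ✗

parity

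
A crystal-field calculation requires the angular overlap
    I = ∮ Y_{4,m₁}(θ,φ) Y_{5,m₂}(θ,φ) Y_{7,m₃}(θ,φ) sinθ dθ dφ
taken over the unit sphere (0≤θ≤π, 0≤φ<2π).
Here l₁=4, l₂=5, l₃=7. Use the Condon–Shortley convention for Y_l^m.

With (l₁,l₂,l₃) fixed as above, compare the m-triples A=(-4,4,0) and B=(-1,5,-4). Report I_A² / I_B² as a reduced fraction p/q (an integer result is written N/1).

Shared (l₁,l₂,l₃)=(4,5,7): N and (l;000)² cancel in I_A²/I_B².
A: Δ = 2!·6!·8!/17! = 1/6126120; Racah Σ t=2..2: t=2:+1/7257600 = 1/7257600; ⇒ 3j(4 5 7; -4 4 0)² = 14/12155, sgn -1
B: Δ = 2!·6!·8!/17! = 1/6126120; Racah Σ t=2..2: t=2:+1/2903040 = 1/2903040; ⇒ 3j(4 5 7; -1 5 -4)² = 75/6188, sgn -1
I_A²/I_B² = (14/12155)/(75/6188) = 392/4125

392/4125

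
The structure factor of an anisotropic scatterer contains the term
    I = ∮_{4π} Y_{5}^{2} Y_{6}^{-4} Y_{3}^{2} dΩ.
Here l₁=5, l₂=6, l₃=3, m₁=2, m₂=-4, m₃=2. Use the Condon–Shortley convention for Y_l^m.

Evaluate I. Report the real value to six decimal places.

Checks pass: Σm=0; 14 even; l₃=3∈[1,11].
(2·5+1)(2·6+1)(2·3+1) = 1001
Δ: 8! 2! 4! / 15! → 1/675675
sum: t=3:−1/8640 t=4:+1/2304 t=5:−1/8640 = 7/34560
3j²(5 6 3; 0 0 0) = Δ·Π!·Σ² = 7/429  (sign -1)
sum: t=1:−1/60480 t=2:+1/34560 = 1/80640
3j²(5 6 3; 2 -4 2) = Δ·Π!·Σ² = 6/1001  (sign -1)
combine: 4πI² = 1001·7/429·6/1001 = 14/143
take √, sign +1: I = 0.08826552

0.088266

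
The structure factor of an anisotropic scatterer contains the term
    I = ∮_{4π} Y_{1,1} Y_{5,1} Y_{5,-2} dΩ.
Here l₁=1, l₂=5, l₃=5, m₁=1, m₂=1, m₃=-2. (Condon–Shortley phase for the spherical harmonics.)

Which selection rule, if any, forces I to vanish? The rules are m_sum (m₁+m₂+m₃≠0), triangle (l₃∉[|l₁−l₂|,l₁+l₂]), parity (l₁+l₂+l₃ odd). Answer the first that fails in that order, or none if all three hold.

m₁+m₂+m₃ = 1 + 1 − 2 = 0  ✓
triangle: |1−5|=4 ≤ l₃=5 ≤ 1+5=6  ✓
parity: l₁+l₂+l₃ = 11 is odd  ✗

parity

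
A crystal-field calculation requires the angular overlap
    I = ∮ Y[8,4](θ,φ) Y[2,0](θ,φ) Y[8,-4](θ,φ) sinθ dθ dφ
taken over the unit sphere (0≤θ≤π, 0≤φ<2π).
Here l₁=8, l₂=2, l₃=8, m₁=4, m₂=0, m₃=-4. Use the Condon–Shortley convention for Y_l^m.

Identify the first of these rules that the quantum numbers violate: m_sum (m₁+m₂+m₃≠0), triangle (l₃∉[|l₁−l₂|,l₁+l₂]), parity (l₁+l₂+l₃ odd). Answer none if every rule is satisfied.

azimuthal sum: 4 + 0 − 4 = 0  ✓
6 ≤ 8 ≤ 10 (triangle on l)  ✓
L = 8 + 2 + 8 = 18 (even)  ✓

none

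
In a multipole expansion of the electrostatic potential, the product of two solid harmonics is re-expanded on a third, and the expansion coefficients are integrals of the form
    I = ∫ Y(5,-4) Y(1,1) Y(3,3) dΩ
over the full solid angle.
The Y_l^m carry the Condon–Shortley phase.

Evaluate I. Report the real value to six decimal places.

0.000000

l₃=3 ∉ [4,6] — triangle fails ⇒ I = 0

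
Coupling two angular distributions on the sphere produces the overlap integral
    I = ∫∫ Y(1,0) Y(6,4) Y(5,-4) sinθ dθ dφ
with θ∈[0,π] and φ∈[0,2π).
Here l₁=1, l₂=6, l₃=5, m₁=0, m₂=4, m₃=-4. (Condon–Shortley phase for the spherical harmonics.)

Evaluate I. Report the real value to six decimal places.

0.182727

Rules hold: Σm=0, L=12 even, 5≤5≤7.
N = 3·13·11 = 429
Δ = 2!·0!·10!/13! = 1/858
Racah Σ t=1..1: t=1:−1/14400 = -1/14400
⇒ 3j(1 6 5; 0 0 0)² = 6/143, sgn +1
Racah Σ t=1..1: t=1:−1/362880 = -1/362880
⇒ 3j(1 6 5; 0 4 -4)² = 10/429, sgn +1
4πI² = N·(3j₀)²·(3jₘ)² = 60/143
I = +1·√(0.41958/4π) = 0.18272698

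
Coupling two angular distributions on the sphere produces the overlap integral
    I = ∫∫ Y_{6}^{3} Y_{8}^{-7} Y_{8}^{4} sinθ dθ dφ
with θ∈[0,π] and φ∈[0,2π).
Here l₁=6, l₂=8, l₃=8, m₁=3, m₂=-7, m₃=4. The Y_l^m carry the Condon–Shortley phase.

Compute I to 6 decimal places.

-0.122989

Rules hold: Σm=0, L=22 even, 2≤8≤14.
N = 13·17·17 = 3757
Δ = 6!·6!·10!/23! = 1/13742520792
Racah Σ t=0..6: t=0:+1/41803776000 t=1:−1/435456000 t=2:+1/39813120 t=3:−1/18662400 t=4:+1/39813120 t=5:−1/435456000 t=6:+1/41803776000 = -11/1393459200
⇒ 3j(6 8 8; 0 0 0)² = 600/96577, sgn -1
Racah Σ t=0..1: t=0:+1/9405849600 t=1:−1/20901888000 = 11/188116992000
⇒ 3j(6 8 8; 3 -7 4)² = 121/14858, sgn +1
4πI² = N·(3j₀)²·(3jₘ)² = 36300/190969
I = -1·√(0.190083/4π) = -0.12298919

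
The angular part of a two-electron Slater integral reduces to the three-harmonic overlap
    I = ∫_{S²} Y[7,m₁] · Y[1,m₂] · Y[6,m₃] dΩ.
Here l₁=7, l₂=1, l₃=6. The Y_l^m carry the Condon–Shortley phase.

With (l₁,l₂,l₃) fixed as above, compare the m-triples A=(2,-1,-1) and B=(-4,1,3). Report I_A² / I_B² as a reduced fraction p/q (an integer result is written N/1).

36/55

Shared (l₁,l₂,l₃)=(7,1,6): N and (l;000)² cancel in I_A²/I_B².
A: Δ = 2!·12!·0!/15! = 1/1365; Racah Σ t=0..0: t=0:+1/1209600 = 1/1209600; ⇒ 3j(7 1 6; 2 -1 -1)² = 12/455, sgn -1
B: Δ = 2!·12!·0!/15! = 1/1365; Racah Σ t=2..2: t=2:+1/4354560 = 1/4354560; ⇒ 3j(7 1 6; -4 1 3)² = 11/273, sgn -1
I_A²/I_B² = (12/455)/(11/273) = 36/55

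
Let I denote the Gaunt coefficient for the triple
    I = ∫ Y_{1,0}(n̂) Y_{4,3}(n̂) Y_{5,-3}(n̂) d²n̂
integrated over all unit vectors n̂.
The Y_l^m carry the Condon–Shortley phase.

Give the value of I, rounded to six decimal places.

Checks pass: Σm=0; 10 even; l₃=5∈[3,5].
(2·1+1)(2·4+1)(2·5+1) = 297
Δ: 0! 2! 8! / 11! → 1/495
sum: t=0:+1/576 = 1/576
3j²(1 4 5; 0 0 0) = Δ·Π!·Σ² = 5/99  (sign -1)
sum: t=0:+1/5040 = 1/5040
3j²(1 4 5; 0 3 -3) = Δ·Π!·Σ² = 16/495  (sign +1)
combine: 4πI² = 297·5/99·16/495 = 16/33
take √, sign -1: I = -0.19642560

-0.196426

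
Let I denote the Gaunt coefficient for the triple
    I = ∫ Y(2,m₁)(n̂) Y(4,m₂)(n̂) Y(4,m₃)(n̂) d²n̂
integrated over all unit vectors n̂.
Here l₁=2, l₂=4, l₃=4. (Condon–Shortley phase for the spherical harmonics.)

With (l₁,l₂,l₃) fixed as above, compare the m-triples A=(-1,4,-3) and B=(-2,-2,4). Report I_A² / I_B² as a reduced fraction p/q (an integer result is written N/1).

7/2

Shared (l₁,l₂,l₃)=(2,4,4): N and (l;000)² cancel in I_A²/I_B².
A: Δ = 2!·2!·6!/11! = 1/13860; Racah Σ t=2..2: t=2:+1/1440 = 1/1440; ⇒ 3j(2 4 4; -1 4 -3)² = 7/165, sgn -1
B: Δ = 2!·2!·6!/11! = 1/13860; Racah Σ t=2..2: t=2:+1/2880 = 1/2880; ⇒ 3j(2 4 4; -2 -2 4)² = 2/165, sgn +1
I_A²/I_B² = (7/165)/(2/165) = 7/2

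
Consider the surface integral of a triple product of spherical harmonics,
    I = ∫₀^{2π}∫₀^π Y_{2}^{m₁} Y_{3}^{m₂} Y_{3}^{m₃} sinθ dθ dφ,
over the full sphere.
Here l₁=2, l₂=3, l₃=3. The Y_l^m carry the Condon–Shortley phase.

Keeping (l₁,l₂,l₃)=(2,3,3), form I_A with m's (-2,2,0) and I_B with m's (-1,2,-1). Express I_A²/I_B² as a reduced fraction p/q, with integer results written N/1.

4/3

l's match ⇒ only the (l;m) 3-j factors differ between A and B.
A: triangle coeff Δ(2,3,3) = 1/3780; Σ_t [2,2]: t=2:+1/24 = 1/24; (3j)²=1/21 [(2 3 3; -2 2 0)], sign=-1
B: triangle coeff Δ(2,3,3) = 1/3780; Σ_t [1,2]: t=1:−1/48 t=2:+1/12 = 1/16; (3j)²=1/28 [(2 3 3; -1 2 -1)], sign=+1
I_A²/I_B² = (1/21)/(1/28) = 4/3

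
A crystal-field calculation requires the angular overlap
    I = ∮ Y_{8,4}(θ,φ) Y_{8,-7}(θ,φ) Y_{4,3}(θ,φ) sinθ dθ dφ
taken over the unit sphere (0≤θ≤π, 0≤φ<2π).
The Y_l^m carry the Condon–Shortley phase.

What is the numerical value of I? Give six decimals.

0.135889

Checks pass: Σm=0; 20 even; l₃=4∈[0,16].
(2·8+1)(2·8+1)(2·4+1) = 2601
Δ: 12! 4! 4! / 21! → 1/185175900
sum: t=4:+1/557383680 t=5:−1/21772800 t=6:+1/8294400 t=7:−1/21772800 t=8:+1/557383680 = 1/30965760
3j²(8 8 4; 0 0 0) = Δ·Π!·Σ² = 36/4199  (sign +1)
sum: t=0:+1/68976230400 t=1:−1/5748019200 = -1/6270566400
3j²(8 8 4; 4 -7 3) = Δ·Π!·Σ² = 121/11628  (sign +1)
combine: 4πI² = 2601·36/4199·121/11628 = 1089/4693
take √, sign +1: I = 0.13588882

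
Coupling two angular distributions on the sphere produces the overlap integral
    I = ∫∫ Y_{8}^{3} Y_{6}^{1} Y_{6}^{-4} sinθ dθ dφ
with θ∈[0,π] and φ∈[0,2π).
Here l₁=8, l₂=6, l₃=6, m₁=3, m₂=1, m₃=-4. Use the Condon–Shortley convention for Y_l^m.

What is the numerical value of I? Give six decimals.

0.045419

Checks pass: Σm=0; 20 even; l₃=6∈[2,14].
(2·8+1)(2·6+1)(2·6+1) = 2873
Δ: 8! 8! 4! / 21! → 1/1309458150
sum: t=2:+1/49766400 t=3:−1/3110400 t=4:+1/1327104 t=5:−1/3110400 t=6:+1/49766400 = 1/6635520
3j²(8 6 6; 0 0 0) = Δ·Π!·Σ² = 350/46189  (sign +1)
sum: t=3:−1/24883200 t=4:+1/17418240 t=5:−1/116121600 = 1/116121600
3j²(8 6 6; 3 1 -4) = Δ·Π!·Σ² = 5/4199  (sign +1)
combine: 4πI² = 2873·350/46189·5/4199 = 1750/67507
take √, sign +1: I = 0.04541922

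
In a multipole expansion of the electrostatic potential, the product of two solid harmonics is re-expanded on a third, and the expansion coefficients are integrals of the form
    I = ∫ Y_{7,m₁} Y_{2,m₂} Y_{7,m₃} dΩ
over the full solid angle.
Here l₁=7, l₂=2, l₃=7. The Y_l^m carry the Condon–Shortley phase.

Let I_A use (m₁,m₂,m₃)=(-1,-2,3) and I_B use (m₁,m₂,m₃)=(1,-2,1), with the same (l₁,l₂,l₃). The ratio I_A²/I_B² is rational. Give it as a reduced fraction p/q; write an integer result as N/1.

675/784

l's match ⇒ only the (l;m) 3-j factors differ between A and B.
A: triangle coeff Δ(7,2,7) = 1/185640; Σ_t [0,0]: t=0:+1/3870720 = 1/3870720; (3j)²=135/6188 [(7 2 7; -1 -2 3)], sign=+1
B: triangle coeff Δ(7,2,7) = 1/185640; Σ_t [0,0]: t=0:+1/2073600 = 1/2073600; (3j)²=28/1105 [(7 2 7; 1 -2 1)], sign=+1
I_A²/I_B² = (135/6188)/(28/1105) = 675/784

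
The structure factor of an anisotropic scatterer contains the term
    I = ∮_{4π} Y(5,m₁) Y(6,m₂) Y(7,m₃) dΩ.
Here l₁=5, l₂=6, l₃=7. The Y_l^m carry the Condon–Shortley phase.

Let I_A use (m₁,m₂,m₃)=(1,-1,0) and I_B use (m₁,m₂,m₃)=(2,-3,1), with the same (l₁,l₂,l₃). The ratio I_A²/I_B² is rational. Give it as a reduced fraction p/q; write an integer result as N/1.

1280/4761

l's match ⇒ only the (l;m) 3-j factors differ between A and B.
A: triangle coeff Δ(5,6,7) = 1/174594420; Σ_t [0,4]: t=0:+1/829440 t=1:−1/124416 t=2:+1/138240 t=3:−1/1036800 t=4:+1/87091200 = -1/1814400; (3j)²=64/138567 [(5 6 7; 1 -1 0)], sign=+1
B: triangle coeff Δ(5,6,7) = 1/174594420; Σ_t [0,3]: t=0:+1/622080 t=1:−1/414720 t=2:+1/2419200 t=3:−1/174182400 = -23/58060800; (3j)²=1587/923780 [(5 6 7; 2 -3 1)], sign=-1
I_A²/I_B² = (64/138567)/(1587/923780) = 1280/4761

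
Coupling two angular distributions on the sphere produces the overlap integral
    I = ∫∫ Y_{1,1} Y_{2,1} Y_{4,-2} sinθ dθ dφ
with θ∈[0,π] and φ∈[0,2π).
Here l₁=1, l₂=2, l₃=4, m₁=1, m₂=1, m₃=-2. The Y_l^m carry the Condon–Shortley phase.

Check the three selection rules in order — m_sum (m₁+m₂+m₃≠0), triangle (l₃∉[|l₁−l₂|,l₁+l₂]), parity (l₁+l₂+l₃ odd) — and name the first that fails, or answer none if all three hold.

azimuthal sum: 1 + 1 − 2 = 0  ✓
1 ≤ 4 ≤ 3 (triangle on l)  ✗
L = 1 + 2 + 4 = 7 (odd)

triangle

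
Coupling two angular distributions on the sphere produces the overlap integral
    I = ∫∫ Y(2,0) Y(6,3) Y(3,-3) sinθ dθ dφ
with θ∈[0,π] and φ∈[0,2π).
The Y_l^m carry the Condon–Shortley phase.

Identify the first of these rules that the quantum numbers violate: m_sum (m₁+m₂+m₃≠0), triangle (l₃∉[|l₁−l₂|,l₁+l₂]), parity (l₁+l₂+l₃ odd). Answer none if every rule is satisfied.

triangle

azimuthal sum: 0 + 3 − 3 = 0  ✓
4 ≤ 3 ≤ 8 (triangle on l)  ✗
L = 2 + 6 + 3 = 11 (odd)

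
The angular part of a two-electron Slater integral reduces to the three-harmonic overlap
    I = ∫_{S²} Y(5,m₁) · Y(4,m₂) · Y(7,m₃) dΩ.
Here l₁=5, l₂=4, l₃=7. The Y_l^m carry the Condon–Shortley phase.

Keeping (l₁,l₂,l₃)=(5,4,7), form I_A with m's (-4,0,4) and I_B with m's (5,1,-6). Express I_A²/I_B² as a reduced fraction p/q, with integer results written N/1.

64/117

Shared (l₁,l₂,l₃)=(5,4,7): N and (l;000)² cancel in I_A²/I_B².
A: Δ = 2!·8!·6!/17! = 1/6126120; Racah Σ t=1..2: t=1:−1/1451520 t=2:+1/483840 = 1/725760; ⇒ 3j(5 4 7; -4 0 4)² = 24/1547, sgn -1
B: Δ = 2!·8!·6!/17! = 1/6126120; Racah Σ t=0..0: t=0:+1/9676800 = 1/9676800; ⇒ 3j(5 4 7; 5 1 -6)² = 27/952, sgn -1
I_A²/I_B² = (24/1547)/(27/952) = 64/117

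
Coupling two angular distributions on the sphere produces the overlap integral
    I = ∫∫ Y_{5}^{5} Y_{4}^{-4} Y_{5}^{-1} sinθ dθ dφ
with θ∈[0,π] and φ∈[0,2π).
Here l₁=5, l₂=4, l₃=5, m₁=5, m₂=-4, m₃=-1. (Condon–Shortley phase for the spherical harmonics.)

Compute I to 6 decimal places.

-0.075170

Rules hold: Σm=0, L=14 even, 1≤5≤9.
N = 11·9·11 = 1089
Δ = 4!·6!·4!/15! = 1/3153150
Racah Σ t=0..4: t=0:+1/69120 t=1:−1/1728 t=2:+1/576 t=3:−1/1728 t=4:+1/69120 = 7/11520
⇒ 3j(5 4 5; 0 0 0)² = 2/143, sgn -1
Racah Σ t=0..0: t=0:+1/414720 = 1/414720
⇒ 3j(5 4 5; 5 -4 -1)² = 2/429, sgn +1
4πI² = N·(3j₀)²·(3jₘ)² = 12/169
I = -1·√(0.0710059/4π) = -0.07516962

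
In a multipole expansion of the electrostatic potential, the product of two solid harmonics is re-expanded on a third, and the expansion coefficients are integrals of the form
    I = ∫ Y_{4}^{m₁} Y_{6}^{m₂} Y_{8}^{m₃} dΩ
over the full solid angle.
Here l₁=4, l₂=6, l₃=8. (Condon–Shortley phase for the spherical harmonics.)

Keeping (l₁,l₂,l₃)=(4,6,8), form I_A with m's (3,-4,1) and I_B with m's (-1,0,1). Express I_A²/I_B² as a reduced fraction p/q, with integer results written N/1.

25/18

Shared (l₁,l₂,l₃)=(4,6,8): N and (l;000)² cancel in I_A²/I_B².
A: Δ = 2!·6!·10!/19! = 1/23279256; Racah Σ t=0..1: t=0:+1/19353600 t=1:−1/261273600 = 1/20901888; ⇒ 3j(4 6 8; 3 -4 1)² = 21875/3325608, sgn -1
B: Δ = 2!·6!·10!/19! = 1/23279256; Racah Σ t=0..2: t=0:+1/4147200 t=1:−1/691200 t=2:+1/1244160 = -1/2488320; ⇒ 3j(4 6 8; -1 0 1)² = 875/184756, sgn +1
I_A²/I_B² = (21875/3325608)/(875/184756) = 25/18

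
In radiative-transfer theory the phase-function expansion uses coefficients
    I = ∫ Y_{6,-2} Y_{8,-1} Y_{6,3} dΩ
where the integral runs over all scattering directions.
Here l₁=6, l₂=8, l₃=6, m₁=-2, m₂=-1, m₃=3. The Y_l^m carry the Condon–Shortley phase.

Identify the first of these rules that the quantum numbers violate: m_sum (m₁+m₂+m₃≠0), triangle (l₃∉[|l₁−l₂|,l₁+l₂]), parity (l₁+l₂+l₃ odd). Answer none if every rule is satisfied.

none

azimuthal sum: -2 − 1 + 3 = 0  ✓
2 ≤ 6 ≤ 14 (triangle on l)  ✓
L = 6 + 8 + 6 = 20 (even)  ✓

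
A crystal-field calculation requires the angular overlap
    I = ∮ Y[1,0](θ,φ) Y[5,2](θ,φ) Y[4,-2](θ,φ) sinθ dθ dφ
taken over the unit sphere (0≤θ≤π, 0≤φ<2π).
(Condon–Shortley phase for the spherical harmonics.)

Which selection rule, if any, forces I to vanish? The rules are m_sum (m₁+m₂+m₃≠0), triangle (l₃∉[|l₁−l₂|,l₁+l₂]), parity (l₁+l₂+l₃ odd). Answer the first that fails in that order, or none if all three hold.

Σmᵢ = 0  ✓
l₃∈[|l₁−l₂|,l₁+l₂]=[4,6], have l₃=4  ✓
Σlᵢ = 10 ⇒ even  ✓

none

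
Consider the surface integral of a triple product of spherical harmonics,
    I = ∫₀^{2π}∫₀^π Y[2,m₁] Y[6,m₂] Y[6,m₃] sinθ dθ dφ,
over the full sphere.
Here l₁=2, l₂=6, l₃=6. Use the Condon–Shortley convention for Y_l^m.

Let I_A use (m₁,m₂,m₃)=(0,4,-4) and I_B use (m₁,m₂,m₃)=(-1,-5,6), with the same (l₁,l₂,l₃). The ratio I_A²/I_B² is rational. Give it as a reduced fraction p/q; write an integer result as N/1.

2/121

l's match ⇒ only the (l;m) 3-j factors differ between A and B.
A: triangle coeff Δ(2,6,6) = 1/90090; Σ_t [0,2]: t=0:+1/14515200 t=1:−1/362880 t=2:+1/322560 = 1/2419200; (3j)²=2/5005 [(2 6 6; 0 4 -4)], sign=+1
B: triangle coeff Δ(2,6,6) = 1/90090; Σ_t [1,1]: t=1:−1/7257600 = -1/7257600; (3j)²=11/455 [(2 6 6; -1 -5 6)], sign=-1
I_A²/I_B² = (2/5005)/(11/455) = 2/121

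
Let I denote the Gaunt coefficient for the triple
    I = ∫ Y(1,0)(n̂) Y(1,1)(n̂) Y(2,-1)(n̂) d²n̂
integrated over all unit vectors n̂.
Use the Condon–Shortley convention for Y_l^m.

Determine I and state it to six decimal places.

-0.218510

Checks pass: Σm=0; 4 even; l₃=2∈[0,2].
(2·1+1)(2·1+1)(2·2+1) = 45
Δ: 0! 2! 2! / 5! → 1/30
sum: t=0:+1/1 = 1/1
3j²(1 1 2; 0 0 0) = Δ·Π!·Σ² = 2/15  (sign +1)
sum: t=0:+1/2 = 1/2
3j²(1 1 2; 0 1 -1) = Δ·Π!·Σ² = 1/10  (sign -1)
combine: 4πI² = 45·2/15·1/10 = 3/5
take √, sign -1: I = -0.21850969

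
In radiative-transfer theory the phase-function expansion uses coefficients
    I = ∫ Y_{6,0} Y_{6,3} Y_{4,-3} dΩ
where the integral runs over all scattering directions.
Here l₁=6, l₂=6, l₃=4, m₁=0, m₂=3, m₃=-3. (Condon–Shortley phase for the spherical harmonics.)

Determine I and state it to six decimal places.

Checks pass: Σm=0; 16 even; l₃=4∈[0,12].
(2·6+1)(2·6+1)(2·4+1) = 1521
Δ: 8! 4! 4! / 17! → 1/15315300
sum: t=2:+1/829440 t=3:−1/25920 t=4:+1/9216 t=5:−1/25920 t=6:+1/829440 = 7/207360
3j²(6 6 4; 0 0 0) = Δ·Π!·Σ² = 28/2431  (sign +1)
sum: t=5:−1/103680 t=6:+1/207360 = -1/207360
3j²(6 6 4; 0 3 -3) = Δ·Π!·Σ² = 21/2431  (sign +1)
combine: 4πI² = 1521·28/2431·21/2431 = 5292/34969
take √, sign +1: I = 0.10973960

0.109740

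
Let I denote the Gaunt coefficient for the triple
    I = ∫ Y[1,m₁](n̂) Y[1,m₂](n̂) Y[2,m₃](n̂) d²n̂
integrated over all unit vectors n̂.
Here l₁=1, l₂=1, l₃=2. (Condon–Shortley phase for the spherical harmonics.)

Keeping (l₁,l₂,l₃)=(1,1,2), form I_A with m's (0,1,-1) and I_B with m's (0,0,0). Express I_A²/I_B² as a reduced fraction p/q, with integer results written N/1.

3/4

l's match ⇒ only the (l;m) 3-j factors differ between A and B.
A: triangle coeff Δ(1,1,2) = 1/30; Σ_t [0,0]: t=0:+1/2 = 1/2; (3j)²=1/10 [(1 1 2; 0 1 -1)], sign=-1
B: triangle coeff Δ(1,1,2) = 1/30; Σ_t [0,0]: t=0:+1/1 = 1/1; (3j)²=2/15 [(1 1 2; 0 0 0)], sign=+1
I_A²/I_B² = (1/10)/(2/15) = 3/4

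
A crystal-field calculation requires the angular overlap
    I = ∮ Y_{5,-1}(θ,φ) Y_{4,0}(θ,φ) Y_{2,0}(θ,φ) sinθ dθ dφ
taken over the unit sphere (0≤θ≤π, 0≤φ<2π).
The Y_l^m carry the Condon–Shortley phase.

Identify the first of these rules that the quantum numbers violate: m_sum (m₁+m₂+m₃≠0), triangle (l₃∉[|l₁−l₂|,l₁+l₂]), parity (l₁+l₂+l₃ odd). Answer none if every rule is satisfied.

m_sum

m₁+m₂+m₃ = -1 + 0 + 0 = -1  ✗
triangle: |5−4|=1 ≤ l₃=2 ≤ 5+4=9
parity: l₁+l₂+l₃ = 11 is odd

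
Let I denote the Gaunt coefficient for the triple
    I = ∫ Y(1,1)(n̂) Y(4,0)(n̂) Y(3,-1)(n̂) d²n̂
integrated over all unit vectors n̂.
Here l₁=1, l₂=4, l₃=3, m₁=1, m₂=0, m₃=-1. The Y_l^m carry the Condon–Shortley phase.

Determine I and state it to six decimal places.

0.150786

Checks pass: Σm=0; 8 even; l₃=3∈[3,5].
(2·1+1)(2·4+1)(2·3+1) = 189
Δ: 2! 0! 6! / 9! → 1/252
sum: t=1:−1/36 = -1/36
3j²(1 4 3; 0 0 0) = Δ·Π!·Σ² = 4/63  (sign +1)
sum: t=0:+1/96 = 1/96
3j²(1 4 3; 1 0 -1) = Δ·Π!·Σ² = 1/42  (sign +1)
combine: 4πI² = 189·4/63·1/42 = 2/7
take √, sign +1: I = 0.15078601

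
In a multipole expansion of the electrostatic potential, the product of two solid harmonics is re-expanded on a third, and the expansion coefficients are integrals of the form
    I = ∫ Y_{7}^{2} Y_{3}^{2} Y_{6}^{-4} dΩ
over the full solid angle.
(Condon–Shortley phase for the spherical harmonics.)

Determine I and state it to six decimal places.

-0.153384

m-sum 0 ✓  L=16 even ✓  4≤6≤10 ✓
Π(2lᵢ+1) = 15×7×13 = 1365
triangle coeff Δ(7,3,6) = 1/2042040
Σ_t [1,3]: t=1:−1/207360 t=2:+1/57600 t=3:−1/207360 = 1/129600
(3j)²=168/12155 [(7 3 6; 0 0 0)], sign=+1
Σ_t [3,4]: t=3:−1/967680 t=4:+1/8709120 = -1/1088640
(3j)²=800/51051 [(7 3 6; 2 2 -4)], sign=-1
⇒ 4πI² = 134400/454597
I = (-1)√(134400/454597/(4π)) = -0.15338448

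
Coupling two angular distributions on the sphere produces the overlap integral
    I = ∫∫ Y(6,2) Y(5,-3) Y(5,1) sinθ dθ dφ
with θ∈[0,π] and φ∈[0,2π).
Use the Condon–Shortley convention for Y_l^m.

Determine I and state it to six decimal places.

Rules hold: Σm=0, L=16 even, 1≤5≤11.
N = 13·11·11 = 1573
Δ = 6!·6!·4!/17! = 1/28588560
Racah Σ t=1..5: t=1:−1/345600 t=2:+1/13824 t=3:−1/5184 t=4:+1/13824 t=5:−1/345600 = -7/129600
⇒ 3j(6 5 5; 0 0 0)² = 80/7293, sgn +1
Racah Σ t=0..2: t=0:+1/138240 t=1:−1/25920 t=2:+1/55296 = -11/829440
⇒ 3j(6 5 5; 2 -3 1)² = 11/1326, sgn -1
4πI² = N·(3j₀)²·(3jₘ)² = 4840/33813
I = -1·√(0.14314/4π) = -0.10672739

-0.106727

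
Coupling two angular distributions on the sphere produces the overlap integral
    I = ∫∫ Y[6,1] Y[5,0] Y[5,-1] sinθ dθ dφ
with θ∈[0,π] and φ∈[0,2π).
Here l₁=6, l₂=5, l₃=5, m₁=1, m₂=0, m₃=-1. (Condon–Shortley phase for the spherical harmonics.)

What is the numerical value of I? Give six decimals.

-0.072607

m-sum 0 ✓  L=16 even ✓  1≤5≤11 ✓
Π(2lᵢ+1) = 13×11×11 = 1573
triangle coeff Δ(6,5,5) = 1/28588560
Σ_t [1,5]: t=1:−1/345600 t=2:+1/13824 t=3:−1/5184 t=4:+1/13824 t=5:−1/345600 = -7/129600
(3j)²=80/7293 [(6 5 5; 0 0 0)], sign=+1
Σ_t [1,5]: t=1:−1/138240 t=2:+1/10368 t=3:−1/6912 t=4:+1/34560 t=5:−1/2073600 = -7/259200
(3j)²=28/7293 [(6 5 5; 1 0 -1)], sign=-1
⇒ 4πI² = 2240/33813
I = (-1)√(2240/33813/(4π)) = -0.07260679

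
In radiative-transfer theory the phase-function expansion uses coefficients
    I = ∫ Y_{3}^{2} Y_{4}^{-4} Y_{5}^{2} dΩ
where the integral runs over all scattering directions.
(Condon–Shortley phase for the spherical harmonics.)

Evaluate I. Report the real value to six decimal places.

Checks pass: Σm=0; 12 even; l₃=5∈[1,7].
(2·3+1)(2·4+1)(2·5+1) = 693
Δ: 2! 4! 6! / 13! → 1/180180
sum: t=0:+1/576 t=1:−1/144 t=2:+1/576 = -1/288
3j²(3 4 5; 0 0 0) = Δ·Π!·Σ² = 20/1001  (sign +1)
sum: t=0:+1/8640 = 1/8640
3j²(3 4 5; 2 -4 2) = Δ·Π!·Σ² = 14/1287  (sign -1)
combine: 4πI² = 693·20/1001·14/1287 = 280/1859
take √, sign -1: I = -0.10947990

-0.109480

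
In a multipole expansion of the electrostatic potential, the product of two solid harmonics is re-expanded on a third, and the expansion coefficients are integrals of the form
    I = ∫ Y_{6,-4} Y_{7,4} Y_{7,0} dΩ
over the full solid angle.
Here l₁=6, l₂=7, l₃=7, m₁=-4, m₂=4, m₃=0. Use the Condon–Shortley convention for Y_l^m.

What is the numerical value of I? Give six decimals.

Rules hold: Σm=0, L=20 even, 1≤7≤13.
N = 13·15·15 = 2925
Δ = 6!·6!·8!/21! = 1/2444321880
Racah Σ t=0..6: t=0:+1/2612736000 t=1:−1/20736000 t=2:+1/1658880 t=3:−1/746496 t=4:+1/1658880 t=5:−1/20736000 t=6:+1/2612736000 = -1/4354560
⇒ 3j(6 7 7; 0 0 0)² = 1000/138567, sgn +1
Racah Σ t=4..6: t=4:+1/174182400 t=5:−1/20736000 t=6:+1/24883200 = -1/435456000
⇒ 3j(6 7 7; -4 4 0)² = 2/20995, sgn +1
4πI² = N·(3j₀)²·(3jₘ)² = 30000/14919047
I = +1·√(0.00201085/4π) = 0.01264984

0.012650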